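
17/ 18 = 0.94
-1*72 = -72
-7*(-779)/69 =5453/69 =79.03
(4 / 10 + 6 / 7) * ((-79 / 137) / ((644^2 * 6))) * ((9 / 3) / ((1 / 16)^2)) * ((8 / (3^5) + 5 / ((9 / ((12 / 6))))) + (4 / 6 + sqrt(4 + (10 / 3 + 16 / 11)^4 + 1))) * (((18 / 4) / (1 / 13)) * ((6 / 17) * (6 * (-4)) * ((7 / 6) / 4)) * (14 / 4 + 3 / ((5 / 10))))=302217344 / 543330081 + 936624 * sqrt(629130901) / 3320350495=7.63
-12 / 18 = -2 / 3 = -0.67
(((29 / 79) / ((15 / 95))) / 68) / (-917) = -551 / 14778372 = -0.00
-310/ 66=-155/ 33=-4.70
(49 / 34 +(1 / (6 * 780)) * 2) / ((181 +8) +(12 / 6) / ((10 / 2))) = 57347 / 7534332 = 0.01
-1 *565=-565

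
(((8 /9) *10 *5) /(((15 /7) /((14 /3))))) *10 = 78400 /81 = 967.90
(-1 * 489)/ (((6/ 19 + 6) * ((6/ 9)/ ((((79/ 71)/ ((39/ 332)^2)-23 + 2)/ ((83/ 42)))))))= -27922053383/ 7967336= -3504.57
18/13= 1.38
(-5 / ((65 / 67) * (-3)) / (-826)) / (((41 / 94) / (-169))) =40937 / 50799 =0.81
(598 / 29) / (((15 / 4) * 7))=2392 / 3045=0.79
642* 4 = 2568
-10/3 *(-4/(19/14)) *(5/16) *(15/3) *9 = 2625/19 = 138.16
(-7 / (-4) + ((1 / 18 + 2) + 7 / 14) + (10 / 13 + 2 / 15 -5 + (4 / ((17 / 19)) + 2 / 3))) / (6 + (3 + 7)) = 212639 / 636480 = 0.33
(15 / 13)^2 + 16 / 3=6.66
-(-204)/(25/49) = 9996/25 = 399.84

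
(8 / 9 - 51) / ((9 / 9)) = -50.11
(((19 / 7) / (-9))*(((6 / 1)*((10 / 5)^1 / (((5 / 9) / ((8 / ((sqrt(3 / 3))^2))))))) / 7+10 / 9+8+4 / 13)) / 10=-1326751 / 1289925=-1.03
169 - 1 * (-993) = 1162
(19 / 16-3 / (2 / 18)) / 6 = -413 / 96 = -4.30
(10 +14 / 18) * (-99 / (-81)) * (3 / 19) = 1067 / 513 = 2.08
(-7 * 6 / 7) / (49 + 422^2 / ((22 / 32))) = -22 / 949961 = -0.00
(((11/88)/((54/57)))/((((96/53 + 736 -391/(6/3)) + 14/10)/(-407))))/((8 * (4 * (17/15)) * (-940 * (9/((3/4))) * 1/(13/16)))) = 2421835/12345843843072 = 0.00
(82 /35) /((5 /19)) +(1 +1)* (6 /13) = 9.83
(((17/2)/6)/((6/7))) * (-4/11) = -0.60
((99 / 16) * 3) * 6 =891 / 8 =111.38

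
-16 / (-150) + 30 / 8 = 1157 / 300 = 3.86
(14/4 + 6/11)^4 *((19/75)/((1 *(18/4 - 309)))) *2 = -1192102579/2674910700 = -0.45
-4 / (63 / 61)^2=-14884 / 3969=-3.75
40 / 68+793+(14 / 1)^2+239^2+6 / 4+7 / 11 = 21734159 / 374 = 58112.72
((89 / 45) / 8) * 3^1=89 / 120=0.74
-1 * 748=-748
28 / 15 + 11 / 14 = 557 / 210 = 2.65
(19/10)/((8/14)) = 133/40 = 3.32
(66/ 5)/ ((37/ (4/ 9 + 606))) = 120076/ 555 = 216.35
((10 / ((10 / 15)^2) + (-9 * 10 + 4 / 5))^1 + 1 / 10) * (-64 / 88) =48.44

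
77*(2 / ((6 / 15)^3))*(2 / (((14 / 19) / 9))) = 235125 / 4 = 58781.25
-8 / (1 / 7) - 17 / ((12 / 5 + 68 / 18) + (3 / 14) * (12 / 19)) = -2217649 / 37784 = -58.69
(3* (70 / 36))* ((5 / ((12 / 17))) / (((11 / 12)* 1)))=2975 / 66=45.08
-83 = -83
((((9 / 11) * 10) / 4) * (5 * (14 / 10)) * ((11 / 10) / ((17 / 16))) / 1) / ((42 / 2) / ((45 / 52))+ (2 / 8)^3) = 241920 / 396287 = 0.61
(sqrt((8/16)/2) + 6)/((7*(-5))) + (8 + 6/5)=631/70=9.01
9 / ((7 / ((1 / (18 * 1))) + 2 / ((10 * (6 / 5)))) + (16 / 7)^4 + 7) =129654 / 2311615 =0.06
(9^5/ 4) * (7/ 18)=5740.88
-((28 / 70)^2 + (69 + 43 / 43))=-1754 / 25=-70.16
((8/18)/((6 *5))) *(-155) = -62/27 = -2.30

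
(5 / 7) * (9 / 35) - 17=-16.82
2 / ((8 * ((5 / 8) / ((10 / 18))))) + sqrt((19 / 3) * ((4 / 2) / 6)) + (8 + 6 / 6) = sqrt(19) / 3 + 83 / 9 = 10.68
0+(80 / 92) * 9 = 180 / 23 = 7.83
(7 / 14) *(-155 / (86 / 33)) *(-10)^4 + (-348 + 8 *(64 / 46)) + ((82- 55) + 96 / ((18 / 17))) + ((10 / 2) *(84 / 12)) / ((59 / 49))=-52091196220 / 175053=-297573.86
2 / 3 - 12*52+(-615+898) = -1021 / 3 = -340.33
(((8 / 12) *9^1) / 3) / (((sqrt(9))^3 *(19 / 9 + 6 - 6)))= 2 / 57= 0.04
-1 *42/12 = -7/2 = -3.50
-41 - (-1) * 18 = -23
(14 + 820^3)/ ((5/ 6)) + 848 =3308212324/ 5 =661642464.80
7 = 7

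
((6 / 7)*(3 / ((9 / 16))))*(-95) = -3040 / 7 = -434.29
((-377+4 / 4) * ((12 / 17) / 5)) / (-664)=0.08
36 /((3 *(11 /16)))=192 /11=17.45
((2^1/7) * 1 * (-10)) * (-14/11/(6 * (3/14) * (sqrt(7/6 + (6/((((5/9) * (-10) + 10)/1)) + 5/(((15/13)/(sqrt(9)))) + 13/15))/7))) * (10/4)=9800 * sqrt(14745)/97317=12.23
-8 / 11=-0.73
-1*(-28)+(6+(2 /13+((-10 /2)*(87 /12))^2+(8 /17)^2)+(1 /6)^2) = 729530665 /541008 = 1348.47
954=954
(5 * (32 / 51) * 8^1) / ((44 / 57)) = 32.51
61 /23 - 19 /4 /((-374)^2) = 34129307 /12868592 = 2.65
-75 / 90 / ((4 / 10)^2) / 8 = -125 / 192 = -0.65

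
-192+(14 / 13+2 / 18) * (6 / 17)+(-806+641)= -236413 / 663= -356.58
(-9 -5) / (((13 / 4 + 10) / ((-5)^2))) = -1400 / 53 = -26.42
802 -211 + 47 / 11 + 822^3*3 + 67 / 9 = 164957497325 / 99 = 1666237346.72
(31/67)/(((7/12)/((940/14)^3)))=38622156000/160867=240087.50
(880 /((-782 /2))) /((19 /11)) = -9680 /7429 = -1.30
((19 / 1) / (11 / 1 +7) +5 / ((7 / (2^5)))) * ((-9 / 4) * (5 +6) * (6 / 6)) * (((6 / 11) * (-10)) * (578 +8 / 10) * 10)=130794330 / 7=18684904.29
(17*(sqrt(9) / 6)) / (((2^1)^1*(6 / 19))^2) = 21.31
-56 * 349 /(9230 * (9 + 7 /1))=-2443 /18460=-0.13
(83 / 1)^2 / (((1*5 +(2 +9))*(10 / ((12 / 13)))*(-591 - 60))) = -6889 / 112840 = -0.06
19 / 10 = 1.90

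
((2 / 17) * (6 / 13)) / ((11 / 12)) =144 / 2431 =0.06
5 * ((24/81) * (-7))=-280/27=-10.37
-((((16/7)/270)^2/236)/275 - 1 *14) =202850628734/14489330625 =14.00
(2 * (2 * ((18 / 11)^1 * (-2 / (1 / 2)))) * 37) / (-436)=2664 / 1199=2.22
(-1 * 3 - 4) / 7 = -1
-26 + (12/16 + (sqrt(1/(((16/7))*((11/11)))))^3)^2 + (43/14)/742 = -269651821/10637312 + 21*sqrt(7)/128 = -24.92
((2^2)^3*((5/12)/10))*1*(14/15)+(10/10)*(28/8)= 539/90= 5.99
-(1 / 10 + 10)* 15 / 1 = -303 / 2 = -151.50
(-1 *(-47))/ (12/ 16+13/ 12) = 282/ 11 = 25.64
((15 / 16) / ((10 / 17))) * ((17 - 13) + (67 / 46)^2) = 660603 / 67712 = 9.76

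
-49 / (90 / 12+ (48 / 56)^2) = -4802 / 807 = -5.95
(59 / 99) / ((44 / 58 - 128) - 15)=-1711 / 408375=-0.00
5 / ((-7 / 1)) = -5 / 7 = -0.71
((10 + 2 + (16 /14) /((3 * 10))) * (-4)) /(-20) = 2.41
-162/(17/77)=-12474/17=-733.76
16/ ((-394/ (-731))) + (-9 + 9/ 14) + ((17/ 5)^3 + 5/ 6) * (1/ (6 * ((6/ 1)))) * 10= 120923087/ 3723300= 32.48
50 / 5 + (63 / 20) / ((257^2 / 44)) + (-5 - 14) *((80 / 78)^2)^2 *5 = -72673957554937 / 764002323045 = -95.12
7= 7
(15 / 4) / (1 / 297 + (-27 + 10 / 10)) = -4455 / 30884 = -0.14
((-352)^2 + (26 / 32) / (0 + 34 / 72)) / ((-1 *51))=-2429.52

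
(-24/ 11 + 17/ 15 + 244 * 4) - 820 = 25567/ 165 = 154.95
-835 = -835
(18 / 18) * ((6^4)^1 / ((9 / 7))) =1008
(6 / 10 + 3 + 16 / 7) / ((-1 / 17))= -3502 / 35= -100.06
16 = 16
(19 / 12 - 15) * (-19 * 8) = 6118 / 3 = 2039.33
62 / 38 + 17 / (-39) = 886 / 741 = 1.20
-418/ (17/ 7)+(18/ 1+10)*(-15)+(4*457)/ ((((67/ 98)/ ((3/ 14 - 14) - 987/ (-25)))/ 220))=86072300034/ 5695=15113661.11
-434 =-434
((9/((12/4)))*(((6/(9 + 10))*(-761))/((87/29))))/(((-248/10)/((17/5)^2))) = 659787/5890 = 112.02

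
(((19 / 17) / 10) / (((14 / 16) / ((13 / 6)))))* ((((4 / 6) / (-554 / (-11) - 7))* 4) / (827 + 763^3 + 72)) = 21736 / 567312498146205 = 0.00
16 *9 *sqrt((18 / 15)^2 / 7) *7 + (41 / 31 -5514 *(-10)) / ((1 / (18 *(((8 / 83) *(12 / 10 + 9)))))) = 864 *sqrt(7) / 5 + 12553694064 / 12865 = 976259.29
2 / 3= 0.67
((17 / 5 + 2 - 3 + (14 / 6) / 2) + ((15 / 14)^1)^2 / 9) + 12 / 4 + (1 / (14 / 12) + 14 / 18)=73463 / 8820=8.33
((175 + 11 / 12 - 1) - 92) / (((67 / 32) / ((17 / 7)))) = 135320 / 1407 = 96.18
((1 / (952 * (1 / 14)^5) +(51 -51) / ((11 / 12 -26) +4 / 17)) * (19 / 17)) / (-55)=-182476 / 15895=-11.48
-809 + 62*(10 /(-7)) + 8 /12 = -18835 /21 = -896.90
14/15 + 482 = 7244/15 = 482.93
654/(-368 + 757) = 654/389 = 1.68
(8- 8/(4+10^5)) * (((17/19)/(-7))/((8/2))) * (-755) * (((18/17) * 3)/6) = 679520385/6650266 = 102.18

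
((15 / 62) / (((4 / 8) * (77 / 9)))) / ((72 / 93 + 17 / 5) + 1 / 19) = 12825 / 958496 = 0.01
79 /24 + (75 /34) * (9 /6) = 2693 /408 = 6.60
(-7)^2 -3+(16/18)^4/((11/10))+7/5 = 17309327/360855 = 47.97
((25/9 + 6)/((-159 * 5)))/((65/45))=-0.01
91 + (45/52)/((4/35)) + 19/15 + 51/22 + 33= 4638587/34320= 135.16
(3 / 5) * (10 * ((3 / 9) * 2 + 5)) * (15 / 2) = 255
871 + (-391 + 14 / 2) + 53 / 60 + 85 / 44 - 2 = 160979 / 330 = 487.82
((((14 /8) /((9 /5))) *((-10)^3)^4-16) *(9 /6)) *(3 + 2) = 21874999999640 /3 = 7291666666546.67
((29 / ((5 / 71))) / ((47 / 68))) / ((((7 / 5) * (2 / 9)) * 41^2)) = 630054 / 553049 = 1.14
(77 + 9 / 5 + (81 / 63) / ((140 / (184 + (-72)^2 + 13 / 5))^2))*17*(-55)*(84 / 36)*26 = -16433648685311 / 147000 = -111793528.47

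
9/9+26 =27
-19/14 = -1.36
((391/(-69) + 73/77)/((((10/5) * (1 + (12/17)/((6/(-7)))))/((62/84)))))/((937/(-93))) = 8903665/9090774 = 0.98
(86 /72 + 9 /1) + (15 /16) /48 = 23533 /2304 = 10.21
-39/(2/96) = -1872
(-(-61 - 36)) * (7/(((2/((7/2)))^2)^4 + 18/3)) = 3914299879/34654342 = 112.95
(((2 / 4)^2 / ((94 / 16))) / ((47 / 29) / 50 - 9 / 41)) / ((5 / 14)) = -47560 / 74683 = -0.64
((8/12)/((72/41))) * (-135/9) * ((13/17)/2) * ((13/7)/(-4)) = 34645/34272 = 1.01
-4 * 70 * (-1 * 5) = 1400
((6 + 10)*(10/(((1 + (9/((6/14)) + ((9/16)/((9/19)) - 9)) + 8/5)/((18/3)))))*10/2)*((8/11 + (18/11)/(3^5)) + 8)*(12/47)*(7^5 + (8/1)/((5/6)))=475204198400/41679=11401525.91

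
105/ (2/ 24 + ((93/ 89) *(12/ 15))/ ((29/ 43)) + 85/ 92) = 186993450/ 4001243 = 46.73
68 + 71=139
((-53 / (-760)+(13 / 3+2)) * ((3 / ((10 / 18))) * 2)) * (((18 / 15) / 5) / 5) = 394173 / 118750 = 3.32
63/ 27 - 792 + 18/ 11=-26005/ 33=-788.03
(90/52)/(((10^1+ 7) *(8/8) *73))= 45/32266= 0.00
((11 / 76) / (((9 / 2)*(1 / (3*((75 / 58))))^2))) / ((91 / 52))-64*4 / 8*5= -159.72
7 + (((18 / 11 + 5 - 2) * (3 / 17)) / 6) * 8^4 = 6221 / 11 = 565.55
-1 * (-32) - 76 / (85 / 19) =15.01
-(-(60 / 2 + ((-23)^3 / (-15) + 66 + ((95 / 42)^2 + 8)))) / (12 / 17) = 137982217 / 105840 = 1303.69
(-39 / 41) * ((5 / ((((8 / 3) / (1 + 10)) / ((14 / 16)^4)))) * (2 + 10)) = -46351305 / 335872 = -138.00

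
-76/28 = -2.71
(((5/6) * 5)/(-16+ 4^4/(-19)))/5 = -19/672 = -0.03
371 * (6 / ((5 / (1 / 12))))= 371 / 10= 37.10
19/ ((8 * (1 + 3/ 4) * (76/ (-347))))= -347/ 56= -6.20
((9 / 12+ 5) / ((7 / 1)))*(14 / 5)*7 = 161 / 10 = 16.10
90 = 90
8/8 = 1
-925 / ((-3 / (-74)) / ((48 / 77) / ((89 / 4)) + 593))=-13530922.59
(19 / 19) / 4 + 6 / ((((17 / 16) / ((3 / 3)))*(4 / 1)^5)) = 139 / 544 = 0.26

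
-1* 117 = -117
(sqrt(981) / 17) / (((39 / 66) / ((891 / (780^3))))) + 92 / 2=1089 * sqrt(109) / 1942148000 + 46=46.00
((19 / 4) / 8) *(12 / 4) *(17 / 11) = 969 / 352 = 2.75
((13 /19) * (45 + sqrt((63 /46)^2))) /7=27729 /6118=4.53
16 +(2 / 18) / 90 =12961 / 810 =16.00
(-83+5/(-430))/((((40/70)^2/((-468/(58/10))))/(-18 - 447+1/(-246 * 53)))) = -413553856010295/43355696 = -9538628.00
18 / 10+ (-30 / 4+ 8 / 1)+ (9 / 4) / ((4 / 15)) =859 / 80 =10.74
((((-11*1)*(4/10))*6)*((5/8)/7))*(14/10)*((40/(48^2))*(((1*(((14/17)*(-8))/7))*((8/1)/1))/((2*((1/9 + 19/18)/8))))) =176/119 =1.48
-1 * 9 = -9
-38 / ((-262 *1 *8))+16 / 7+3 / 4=22403 / 7336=3.05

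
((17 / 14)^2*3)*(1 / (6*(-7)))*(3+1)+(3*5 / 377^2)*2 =-0.42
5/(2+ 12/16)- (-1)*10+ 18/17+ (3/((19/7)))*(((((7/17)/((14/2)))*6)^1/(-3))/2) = 45521/3553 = 12.81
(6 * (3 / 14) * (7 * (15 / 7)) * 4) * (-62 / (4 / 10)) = -11957.14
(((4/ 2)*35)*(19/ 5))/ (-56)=-19/ 4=-4.75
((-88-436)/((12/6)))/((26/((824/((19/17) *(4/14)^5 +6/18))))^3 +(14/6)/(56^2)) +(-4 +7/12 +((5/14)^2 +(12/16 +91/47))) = -159448339592324872812785237104519/453534546179556865003735860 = -351568.23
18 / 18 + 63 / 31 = 94 / 31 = 3.03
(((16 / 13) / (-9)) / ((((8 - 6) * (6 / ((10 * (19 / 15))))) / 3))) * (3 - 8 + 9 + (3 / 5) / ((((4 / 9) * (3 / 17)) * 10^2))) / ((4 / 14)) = -1084349 / 175500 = -6.18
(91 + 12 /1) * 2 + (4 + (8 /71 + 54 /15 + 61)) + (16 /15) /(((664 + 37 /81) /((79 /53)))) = 274.72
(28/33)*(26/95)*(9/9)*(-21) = -4.88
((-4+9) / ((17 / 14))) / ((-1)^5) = -70 / 17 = -4.12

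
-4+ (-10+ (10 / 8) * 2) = -11.50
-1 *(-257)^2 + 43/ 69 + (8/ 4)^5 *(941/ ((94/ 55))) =-157057366/ 3243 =-48429.65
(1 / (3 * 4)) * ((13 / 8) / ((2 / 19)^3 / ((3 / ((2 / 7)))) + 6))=624169 / 27656000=0.02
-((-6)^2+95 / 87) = -3227 / 87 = -37.09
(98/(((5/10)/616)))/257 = 120736/257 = 469.79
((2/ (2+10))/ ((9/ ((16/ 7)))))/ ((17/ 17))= 8/ 189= 0.04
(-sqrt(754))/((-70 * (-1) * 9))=-sqrt(754)/630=-0.04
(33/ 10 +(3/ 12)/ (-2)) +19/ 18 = 1523/ 360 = 4.23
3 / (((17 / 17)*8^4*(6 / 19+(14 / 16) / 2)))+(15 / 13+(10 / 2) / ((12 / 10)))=12166703 / 2286336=5.32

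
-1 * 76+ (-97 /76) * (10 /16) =-46693 /608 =-76.80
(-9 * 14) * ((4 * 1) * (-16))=8064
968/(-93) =-968/93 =-10.41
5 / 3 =1.67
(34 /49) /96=17 /2352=0.01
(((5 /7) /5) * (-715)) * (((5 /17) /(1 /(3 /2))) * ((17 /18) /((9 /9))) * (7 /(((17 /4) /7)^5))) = -15381766400 /4259571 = -3611.11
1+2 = 3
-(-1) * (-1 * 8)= -8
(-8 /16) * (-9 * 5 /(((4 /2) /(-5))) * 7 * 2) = -1575 /2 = -787.50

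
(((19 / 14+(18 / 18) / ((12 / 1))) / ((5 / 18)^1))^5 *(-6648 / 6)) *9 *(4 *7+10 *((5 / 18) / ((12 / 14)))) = -140251876981205517 / 120050000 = -1168278858.65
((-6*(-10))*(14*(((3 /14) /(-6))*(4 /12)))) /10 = -1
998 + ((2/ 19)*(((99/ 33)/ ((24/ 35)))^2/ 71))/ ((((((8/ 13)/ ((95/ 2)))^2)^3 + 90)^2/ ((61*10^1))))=998.00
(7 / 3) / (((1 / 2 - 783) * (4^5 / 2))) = -7 / 1201920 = -0.00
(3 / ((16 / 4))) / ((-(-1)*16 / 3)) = 0.14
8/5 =1.60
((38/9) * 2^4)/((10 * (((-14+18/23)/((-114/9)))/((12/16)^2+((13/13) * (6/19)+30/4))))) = 6509/120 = 54.24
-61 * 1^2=-61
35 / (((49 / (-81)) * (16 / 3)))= -1215 / 112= -10.85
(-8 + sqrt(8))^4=715.30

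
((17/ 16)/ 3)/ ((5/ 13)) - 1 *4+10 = 1661/ 240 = 6.92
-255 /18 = -85 /6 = -14.17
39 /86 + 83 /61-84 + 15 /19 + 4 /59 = -478274381 /5880766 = -81.33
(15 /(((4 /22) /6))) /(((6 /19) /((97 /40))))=3801.19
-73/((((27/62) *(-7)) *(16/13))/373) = 10973287/1512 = 7257.46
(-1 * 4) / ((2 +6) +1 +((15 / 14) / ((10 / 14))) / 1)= -8 / 21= -0.38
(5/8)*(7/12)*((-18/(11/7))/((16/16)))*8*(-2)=735/11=66.82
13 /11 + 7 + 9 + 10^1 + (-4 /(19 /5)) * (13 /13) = 5461 /209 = 26.13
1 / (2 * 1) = 1 / 2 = 0.50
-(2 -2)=0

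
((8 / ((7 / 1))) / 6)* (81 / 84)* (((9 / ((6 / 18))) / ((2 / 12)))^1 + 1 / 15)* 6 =43758 / 245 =178.60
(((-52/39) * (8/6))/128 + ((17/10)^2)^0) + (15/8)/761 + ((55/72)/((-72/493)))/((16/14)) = -113241989/31560192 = -3.59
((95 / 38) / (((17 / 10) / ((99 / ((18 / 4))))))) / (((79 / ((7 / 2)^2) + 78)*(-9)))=-13475 / 316557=-0.04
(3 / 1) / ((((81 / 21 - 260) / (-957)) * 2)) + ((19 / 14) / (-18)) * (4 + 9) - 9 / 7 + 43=1903397 / 41076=46.34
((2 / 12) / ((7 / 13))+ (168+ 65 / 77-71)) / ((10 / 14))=45347 / 330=137.42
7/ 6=1.17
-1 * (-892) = 892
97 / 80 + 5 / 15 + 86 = 21011 / 240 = 87.55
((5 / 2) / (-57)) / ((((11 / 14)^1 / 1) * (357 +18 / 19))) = -35 / 224433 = -0.00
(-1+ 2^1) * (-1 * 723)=-723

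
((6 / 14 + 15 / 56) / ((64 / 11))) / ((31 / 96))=1287 / 3472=0.37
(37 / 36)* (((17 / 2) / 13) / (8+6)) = 629 / 13104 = 0.05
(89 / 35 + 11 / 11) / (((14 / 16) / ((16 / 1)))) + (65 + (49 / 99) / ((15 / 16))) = 130.31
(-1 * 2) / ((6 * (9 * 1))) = -1 / 27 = -0.04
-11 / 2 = -5.50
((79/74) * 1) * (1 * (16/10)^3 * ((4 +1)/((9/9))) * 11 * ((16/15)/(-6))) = -42.76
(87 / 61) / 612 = 29 / 12444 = 0.00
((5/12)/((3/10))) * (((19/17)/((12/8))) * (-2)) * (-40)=38000/459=82.79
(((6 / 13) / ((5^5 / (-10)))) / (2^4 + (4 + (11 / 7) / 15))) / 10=-126 / 17151875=-0.00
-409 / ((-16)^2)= -409 / 256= -1.60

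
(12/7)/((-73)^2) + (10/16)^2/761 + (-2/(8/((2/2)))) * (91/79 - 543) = 19442661891185/143527619648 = 135.46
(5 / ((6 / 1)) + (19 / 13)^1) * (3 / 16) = 179 / 416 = 0.43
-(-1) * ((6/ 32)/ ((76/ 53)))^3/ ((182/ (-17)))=-68334543/ 327244316672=-0.00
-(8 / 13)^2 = -64 / 169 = -0.38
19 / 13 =1.46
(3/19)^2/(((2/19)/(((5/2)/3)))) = 15/76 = 0.20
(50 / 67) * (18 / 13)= 900 / 871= 1.03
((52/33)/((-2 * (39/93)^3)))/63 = -59582/351351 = -0.17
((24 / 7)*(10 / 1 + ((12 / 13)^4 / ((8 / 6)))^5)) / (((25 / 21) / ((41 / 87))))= 187904056454313492914729328 / 13778598736788579593130725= 13.64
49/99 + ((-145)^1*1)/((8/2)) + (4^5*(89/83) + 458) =49968203/32868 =1520.27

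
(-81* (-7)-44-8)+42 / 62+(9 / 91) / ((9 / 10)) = 1455036 / 2821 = 515.79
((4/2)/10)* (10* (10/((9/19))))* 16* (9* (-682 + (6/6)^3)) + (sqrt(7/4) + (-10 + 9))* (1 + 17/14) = -57966751/14 + 31* sqrt(7)/28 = -4140479.29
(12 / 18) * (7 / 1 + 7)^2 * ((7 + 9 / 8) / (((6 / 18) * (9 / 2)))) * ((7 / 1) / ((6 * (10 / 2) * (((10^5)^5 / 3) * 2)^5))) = 40131 / 3200000000000000000000000000000000000000000000000000000000000000000000000000000000000000000000000000000000000000000000000000000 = 0.00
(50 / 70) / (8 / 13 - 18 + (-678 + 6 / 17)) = -1105 / 1075214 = -0.00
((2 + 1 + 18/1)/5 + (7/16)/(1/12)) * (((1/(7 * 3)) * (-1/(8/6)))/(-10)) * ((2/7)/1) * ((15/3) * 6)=81/280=0.29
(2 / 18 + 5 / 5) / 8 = 5 / 36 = 0.14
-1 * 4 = -4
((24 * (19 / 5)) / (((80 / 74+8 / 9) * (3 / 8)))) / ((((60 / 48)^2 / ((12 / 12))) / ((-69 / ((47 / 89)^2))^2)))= 120958395269128128 / 25008365125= 4836717.42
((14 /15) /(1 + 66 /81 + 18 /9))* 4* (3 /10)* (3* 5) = 2268 /515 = 4.40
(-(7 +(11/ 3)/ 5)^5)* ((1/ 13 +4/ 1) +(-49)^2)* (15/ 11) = -8107318798336/ 89375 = -90711259.28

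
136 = 136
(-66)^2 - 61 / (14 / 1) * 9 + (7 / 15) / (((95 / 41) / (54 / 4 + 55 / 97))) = 4319.62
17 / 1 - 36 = -19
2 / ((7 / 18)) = 36 / 7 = 5.14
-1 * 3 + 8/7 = -13/7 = -1.86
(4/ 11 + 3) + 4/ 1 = 7.36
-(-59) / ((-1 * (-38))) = 59 / 38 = 1.55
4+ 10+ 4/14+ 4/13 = 1328/91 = 14.59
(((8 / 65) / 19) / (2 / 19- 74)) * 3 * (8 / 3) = -16 / 22815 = -0.00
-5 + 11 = 6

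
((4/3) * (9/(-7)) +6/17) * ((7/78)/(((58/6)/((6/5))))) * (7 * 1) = -3402/32045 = -0.11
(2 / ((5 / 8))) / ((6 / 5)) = 8 / 3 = 2.67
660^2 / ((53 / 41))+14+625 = 17893467 / 53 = 337612.58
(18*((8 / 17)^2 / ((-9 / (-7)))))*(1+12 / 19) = 27776 / 5491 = 5.06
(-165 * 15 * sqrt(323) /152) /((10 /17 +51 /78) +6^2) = -60775 * sqrt(323) /139004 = -7.86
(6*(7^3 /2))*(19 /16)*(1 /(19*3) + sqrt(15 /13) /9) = 343 /16 + 6517*sqrt(195) /624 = 167.28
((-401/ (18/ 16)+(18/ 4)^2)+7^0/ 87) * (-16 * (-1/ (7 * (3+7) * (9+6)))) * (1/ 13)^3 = -0.00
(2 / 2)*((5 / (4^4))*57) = 285 / 256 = 1.11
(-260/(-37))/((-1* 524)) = -65/4847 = -0.01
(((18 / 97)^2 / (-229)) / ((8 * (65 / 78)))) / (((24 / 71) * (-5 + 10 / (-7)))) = 4473 / 430932200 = 0.00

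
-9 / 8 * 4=-9 / 2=-4.50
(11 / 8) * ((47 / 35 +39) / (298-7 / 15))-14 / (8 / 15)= -3257007 / 124964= -26.06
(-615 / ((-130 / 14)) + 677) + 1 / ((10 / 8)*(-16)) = 193227 / 260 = 743.18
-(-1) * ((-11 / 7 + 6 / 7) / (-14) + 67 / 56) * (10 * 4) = 2445 / 49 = 49.90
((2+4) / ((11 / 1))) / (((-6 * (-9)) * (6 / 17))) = 0.03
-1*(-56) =56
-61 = -61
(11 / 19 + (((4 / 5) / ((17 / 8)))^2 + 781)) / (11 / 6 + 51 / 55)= 7082506596 / 25011505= 283.17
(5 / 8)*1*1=5 / 8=0.62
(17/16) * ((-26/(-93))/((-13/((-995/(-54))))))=-16915/40176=-0.42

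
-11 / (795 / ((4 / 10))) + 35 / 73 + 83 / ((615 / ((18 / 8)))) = 0.78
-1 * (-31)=31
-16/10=-8/5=-1.60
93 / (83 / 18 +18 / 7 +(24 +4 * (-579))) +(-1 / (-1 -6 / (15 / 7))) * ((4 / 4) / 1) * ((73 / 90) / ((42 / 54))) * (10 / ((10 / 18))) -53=-1841732198 / 38288971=-48.10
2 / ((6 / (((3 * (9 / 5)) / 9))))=1 / 5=0.20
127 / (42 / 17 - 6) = -2159 / 60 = -35.98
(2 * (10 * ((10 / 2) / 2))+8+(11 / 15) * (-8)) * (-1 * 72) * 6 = -112608 / 5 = -22521.60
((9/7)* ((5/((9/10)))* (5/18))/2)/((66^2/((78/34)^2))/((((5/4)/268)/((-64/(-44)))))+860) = 105625/27572773032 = 0.00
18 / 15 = 6 / 5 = 1.20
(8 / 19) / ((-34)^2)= 2 / 5491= 0.00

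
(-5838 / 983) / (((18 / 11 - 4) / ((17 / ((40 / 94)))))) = 25655091 / 255580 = 100.38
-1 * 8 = -8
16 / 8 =2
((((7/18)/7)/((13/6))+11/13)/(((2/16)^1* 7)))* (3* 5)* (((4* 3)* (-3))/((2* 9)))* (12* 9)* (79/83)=-23207040/7553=-3072.56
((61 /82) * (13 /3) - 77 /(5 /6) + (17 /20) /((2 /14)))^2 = 41917239169 /6051600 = 6926.64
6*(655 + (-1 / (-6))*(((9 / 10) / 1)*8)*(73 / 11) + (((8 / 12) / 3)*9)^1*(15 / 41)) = 8979798 / 2255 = 3982.17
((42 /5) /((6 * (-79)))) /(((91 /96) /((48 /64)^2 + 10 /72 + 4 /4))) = -98 /3081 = -0.03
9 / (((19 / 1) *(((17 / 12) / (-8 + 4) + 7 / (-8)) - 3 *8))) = -432 / 23009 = -0.02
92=92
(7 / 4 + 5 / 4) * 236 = 708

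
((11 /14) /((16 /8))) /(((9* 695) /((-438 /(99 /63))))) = -73 /4170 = -0.02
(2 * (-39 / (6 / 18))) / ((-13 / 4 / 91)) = 6552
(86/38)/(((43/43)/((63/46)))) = 2709/874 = 3.10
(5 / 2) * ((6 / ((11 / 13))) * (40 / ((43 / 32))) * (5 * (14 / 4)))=4368000 / 473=9234.67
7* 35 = 245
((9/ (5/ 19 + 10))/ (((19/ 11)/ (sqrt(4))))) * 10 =132/ 13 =10.15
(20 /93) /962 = 10 /44733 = 0.00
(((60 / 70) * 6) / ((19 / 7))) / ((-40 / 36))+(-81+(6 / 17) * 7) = -129579 / 1615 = -80.23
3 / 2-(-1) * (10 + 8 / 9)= 223 / 18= 12.39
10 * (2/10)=2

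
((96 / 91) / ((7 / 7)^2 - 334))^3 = -32768 / 1030607060301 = -0.00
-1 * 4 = -4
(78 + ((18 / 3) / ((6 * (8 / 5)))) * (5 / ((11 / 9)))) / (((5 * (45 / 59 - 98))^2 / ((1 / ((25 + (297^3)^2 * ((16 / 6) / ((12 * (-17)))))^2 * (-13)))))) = -7131597801 / 21897175399626512387915364048507120124600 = -0.00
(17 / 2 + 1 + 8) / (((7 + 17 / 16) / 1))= 280 / 129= 2.17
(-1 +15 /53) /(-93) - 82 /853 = -371764 /4204437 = -0.09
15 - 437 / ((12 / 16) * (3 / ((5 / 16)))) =-1645 / 36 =-45.69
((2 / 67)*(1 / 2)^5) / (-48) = -1 / 51456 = -0.00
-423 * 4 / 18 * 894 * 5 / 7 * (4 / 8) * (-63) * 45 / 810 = 105045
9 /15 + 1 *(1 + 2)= 18 /5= 3.60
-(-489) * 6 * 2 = 5868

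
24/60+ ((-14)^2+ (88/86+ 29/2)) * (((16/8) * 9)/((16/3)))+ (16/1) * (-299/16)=1428601/3440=415.29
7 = 7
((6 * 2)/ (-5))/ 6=-2/ 5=-0.40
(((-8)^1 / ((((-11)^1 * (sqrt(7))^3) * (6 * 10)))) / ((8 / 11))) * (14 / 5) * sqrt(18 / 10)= 0.00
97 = 97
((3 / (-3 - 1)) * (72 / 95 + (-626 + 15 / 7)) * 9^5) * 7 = 73402808067 / 380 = 193165284.39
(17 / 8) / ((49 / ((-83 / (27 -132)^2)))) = -1411 / 4321800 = -0.00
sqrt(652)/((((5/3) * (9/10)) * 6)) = 2 * sqrt(163)/9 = 2.84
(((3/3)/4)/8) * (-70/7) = -5/16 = -0.31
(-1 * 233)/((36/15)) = -1165/12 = -97.08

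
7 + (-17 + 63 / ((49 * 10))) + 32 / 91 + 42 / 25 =-35671 / 4550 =-7.84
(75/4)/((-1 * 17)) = -75/68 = -1.10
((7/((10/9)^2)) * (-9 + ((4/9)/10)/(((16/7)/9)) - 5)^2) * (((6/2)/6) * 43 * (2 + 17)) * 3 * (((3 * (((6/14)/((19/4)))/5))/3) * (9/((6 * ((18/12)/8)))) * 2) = 9586194723/25000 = 383447.79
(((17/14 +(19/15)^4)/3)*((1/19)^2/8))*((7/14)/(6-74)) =-2685119/835122960000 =-0.00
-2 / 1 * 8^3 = -1024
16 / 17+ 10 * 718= 122076 / 17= 7180.94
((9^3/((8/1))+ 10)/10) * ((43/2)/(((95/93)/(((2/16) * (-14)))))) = -22646337/60800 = -372.47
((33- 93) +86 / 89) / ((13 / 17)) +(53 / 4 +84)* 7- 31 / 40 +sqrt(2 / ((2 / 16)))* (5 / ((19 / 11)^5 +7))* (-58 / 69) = 108242228733373 / 179796689280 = 602.03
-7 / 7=-1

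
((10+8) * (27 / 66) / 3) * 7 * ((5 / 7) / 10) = 27 / 22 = 1.23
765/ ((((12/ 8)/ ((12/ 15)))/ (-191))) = -77928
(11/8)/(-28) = -11/224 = -0.05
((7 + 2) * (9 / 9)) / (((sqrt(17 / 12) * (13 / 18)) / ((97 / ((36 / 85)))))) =4365 * sqrt(51) / 13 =2397.87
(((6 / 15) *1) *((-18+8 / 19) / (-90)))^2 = 111556 / 18275625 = 0.01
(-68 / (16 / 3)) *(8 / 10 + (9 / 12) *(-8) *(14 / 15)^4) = 269161 / 5625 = 47.85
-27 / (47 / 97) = -2619 / 47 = -55.72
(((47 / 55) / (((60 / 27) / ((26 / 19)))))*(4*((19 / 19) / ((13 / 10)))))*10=3384 / 209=16.19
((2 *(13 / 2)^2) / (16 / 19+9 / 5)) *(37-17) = 160550 / 251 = 639.64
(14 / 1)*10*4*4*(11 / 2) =12320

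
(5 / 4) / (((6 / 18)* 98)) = 15 / 392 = 0.04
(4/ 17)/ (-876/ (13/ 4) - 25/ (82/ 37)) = -4264/ 5089001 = -0.00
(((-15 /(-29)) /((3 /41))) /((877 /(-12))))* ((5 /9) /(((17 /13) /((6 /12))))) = -26650 /1297083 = -0.02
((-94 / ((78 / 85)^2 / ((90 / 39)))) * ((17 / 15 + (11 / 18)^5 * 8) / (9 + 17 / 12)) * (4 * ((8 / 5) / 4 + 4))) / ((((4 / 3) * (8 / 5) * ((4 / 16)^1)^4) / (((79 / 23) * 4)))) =-6477676389445888 / 4973008365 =-1302566.96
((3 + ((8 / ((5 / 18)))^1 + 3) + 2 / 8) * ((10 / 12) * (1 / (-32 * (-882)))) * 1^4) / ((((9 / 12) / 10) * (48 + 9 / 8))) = 3505 / 12478536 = 0.00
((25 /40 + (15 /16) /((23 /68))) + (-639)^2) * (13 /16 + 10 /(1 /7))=85124203637 /2944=28914471.34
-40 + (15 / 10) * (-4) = -46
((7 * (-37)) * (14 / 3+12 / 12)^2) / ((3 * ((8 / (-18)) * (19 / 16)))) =299404 / 57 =5252.70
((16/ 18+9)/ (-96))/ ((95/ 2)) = -89/ 41040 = -0.00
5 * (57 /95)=3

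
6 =6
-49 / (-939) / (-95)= -49 / 89205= -0.00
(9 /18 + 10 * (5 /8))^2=729 /16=45.56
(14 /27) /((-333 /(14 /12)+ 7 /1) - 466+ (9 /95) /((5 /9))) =-23275 /33407883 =-0.00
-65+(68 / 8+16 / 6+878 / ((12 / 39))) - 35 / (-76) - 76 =621101 / 228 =2724.13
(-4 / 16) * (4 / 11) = -1 / 11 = -0.09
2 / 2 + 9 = 10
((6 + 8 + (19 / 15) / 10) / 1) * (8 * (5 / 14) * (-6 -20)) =-1049.41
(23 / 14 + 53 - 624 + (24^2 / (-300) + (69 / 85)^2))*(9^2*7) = -4675160349 / 14450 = -323540.51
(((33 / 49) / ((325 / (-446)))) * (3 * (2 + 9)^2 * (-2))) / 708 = 890439 / 939575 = 0.95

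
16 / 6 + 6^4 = 3896 / 3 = 1298.67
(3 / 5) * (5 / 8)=3 / 8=0.38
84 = 84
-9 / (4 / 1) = -9 / 4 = -2.25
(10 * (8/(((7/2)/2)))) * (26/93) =8320/651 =12.78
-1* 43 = -43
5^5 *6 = 18750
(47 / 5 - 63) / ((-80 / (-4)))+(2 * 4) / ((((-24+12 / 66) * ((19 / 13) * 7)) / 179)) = -3727041 / 435575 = -8.56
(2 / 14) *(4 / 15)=4 / 105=0.04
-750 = -750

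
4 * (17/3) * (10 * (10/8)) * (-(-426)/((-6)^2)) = 30175/9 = 3352.78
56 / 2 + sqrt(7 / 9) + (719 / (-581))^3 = sqrt(7) / 3 + 5119747389 / 196122941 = 26.99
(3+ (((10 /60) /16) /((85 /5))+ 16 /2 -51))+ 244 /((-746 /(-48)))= -14792075 /608736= -24.30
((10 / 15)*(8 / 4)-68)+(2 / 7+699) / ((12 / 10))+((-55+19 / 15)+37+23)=109691 / 210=522.34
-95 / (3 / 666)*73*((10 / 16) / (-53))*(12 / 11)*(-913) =-958382325 / 53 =-18082685.38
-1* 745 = -745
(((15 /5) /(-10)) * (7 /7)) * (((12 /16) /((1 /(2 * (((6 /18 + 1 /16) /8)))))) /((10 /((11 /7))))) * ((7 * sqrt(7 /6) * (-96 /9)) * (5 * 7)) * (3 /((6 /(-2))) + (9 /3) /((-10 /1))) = -19019 * sqrt(42) /9600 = -12.84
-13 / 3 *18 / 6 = -13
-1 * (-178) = 178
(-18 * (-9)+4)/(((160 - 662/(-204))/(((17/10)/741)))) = 47974/20563985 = 0.00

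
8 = 8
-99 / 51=-33 / 17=-1.94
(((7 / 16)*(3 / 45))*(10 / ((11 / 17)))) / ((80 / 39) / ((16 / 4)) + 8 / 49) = 0.67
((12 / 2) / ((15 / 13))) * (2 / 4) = 13 / 5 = 2.60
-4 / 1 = -4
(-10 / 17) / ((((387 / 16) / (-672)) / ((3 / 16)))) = 2240 / 731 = 3.06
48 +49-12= 85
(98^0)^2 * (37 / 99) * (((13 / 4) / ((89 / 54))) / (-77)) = -1443 / 150766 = -0.01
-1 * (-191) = 191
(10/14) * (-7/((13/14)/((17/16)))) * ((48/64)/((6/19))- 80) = 369495/832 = 444.10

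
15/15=1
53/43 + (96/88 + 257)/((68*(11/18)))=77455/10406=7.44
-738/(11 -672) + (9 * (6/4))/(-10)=-3087/13220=-0.23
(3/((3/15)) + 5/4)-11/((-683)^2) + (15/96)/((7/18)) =16.65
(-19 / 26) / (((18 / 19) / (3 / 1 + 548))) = -198911 / 468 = -425.02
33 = 33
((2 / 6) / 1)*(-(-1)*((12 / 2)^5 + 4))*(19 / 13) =3790.26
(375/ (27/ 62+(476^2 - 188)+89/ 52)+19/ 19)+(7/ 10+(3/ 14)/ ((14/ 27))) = 756385049107/ 357642098660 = 2.11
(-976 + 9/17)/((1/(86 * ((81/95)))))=-115517178/1615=-71527.66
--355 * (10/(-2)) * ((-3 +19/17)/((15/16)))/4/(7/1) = 45440/357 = 127.28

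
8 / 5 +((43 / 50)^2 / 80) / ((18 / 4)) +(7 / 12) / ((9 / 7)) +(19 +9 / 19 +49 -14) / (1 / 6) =16872460393 / 51300000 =328.90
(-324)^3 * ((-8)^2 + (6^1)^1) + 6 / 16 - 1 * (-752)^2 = -19051369469 / 8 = -2381421183.62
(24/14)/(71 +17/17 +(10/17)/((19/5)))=1938/81571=0.02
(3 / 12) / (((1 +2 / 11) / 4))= 0.85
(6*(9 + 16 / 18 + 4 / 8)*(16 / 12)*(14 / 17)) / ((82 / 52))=16016 / 369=43.40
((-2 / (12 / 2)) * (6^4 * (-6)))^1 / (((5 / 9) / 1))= 23328 / 5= 4665.60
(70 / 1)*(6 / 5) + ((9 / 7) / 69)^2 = 2177373 / 25921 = 84.00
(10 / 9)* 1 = 10 / 9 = 1.11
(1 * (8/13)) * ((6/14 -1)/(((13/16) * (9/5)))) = -2560/10647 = -0.24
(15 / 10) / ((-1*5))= -3 / 10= -0.30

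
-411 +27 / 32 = -13125 / 32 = -410.16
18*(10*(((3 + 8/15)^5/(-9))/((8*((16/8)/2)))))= -418195493/303750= -1376.78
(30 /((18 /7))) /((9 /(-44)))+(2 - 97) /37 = -59545 /999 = -59.60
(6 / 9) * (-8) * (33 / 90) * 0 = 0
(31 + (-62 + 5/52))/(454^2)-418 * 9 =-40321237991/10718032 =-3762.00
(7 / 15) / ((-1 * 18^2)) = -7 / 4860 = -0.00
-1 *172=-172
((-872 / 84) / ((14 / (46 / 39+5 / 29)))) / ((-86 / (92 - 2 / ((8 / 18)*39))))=398153129 / 371750652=1.07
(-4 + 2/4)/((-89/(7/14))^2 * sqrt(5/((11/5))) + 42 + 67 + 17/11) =2926/17254023859 - 3049585 * sqrt(11)/138032190872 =-0.00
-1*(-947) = 947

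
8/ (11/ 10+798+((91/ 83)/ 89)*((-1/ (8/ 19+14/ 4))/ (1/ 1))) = 0.01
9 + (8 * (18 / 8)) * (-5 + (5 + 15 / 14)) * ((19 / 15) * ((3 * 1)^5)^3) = 2453663160 / 7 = 350523308.57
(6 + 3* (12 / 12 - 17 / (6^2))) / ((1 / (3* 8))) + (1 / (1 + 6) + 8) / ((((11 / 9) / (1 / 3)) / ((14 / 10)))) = 10181 / 55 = 185.11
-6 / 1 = -6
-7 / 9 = -0.78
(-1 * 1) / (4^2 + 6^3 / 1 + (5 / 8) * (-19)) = -8 / 1761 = -0.00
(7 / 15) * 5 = 7 / 3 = 2.33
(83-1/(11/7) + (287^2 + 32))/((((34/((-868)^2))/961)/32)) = 56208275651344.43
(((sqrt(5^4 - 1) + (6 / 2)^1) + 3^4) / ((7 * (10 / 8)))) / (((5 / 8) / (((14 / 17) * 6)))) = 1536 * sqrt(39) / 425 + 32256 / 425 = 98.47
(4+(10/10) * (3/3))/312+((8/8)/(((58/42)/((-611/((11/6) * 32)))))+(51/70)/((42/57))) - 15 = -1050328549/48768720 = -21.54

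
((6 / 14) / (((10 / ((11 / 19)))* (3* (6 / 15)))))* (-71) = -781 / 532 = -1.47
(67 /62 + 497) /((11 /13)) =401453 /682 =588.64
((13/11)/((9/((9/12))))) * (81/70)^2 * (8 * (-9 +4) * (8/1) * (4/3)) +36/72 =-300569/5390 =-55.76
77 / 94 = 0.82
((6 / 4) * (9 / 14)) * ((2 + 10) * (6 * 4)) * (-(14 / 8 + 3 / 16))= -7533 / 14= -538.07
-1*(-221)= 221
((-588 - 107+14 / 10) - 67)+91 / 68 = -258149 / 340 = -759.26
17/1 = 17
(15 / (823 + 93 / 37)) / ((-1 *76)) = -555 / 2321344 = -0.00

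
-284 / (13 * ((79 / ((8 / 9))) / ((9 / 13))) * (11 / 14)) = -31808 / 146861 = -0.22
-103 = -103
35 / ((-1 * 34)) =-35 / 34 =-1.03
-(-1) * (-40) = -40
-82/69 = -1.19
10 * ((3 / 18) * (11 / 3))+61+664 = 731.11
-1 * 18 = -18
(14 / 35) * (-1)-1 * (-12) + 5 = 83 / 5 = 16.60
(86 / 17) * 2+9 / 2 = 497 / 34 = 14.62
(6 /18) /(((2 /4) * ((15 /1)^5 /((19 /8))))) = 19 /9112500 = 0.00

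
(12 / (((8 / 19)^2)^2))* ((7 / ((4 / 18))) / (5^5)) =3.85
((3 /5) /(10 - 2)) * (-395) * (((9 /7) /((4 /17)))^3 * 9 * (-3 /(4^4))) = 22918511223 /44957696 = 509.78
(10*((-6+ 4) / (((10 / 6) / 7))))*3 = -252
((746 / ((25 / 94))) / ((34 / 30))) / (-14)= -105186 / 595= -176.78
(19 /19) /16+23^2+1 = 8481 /16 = 530.06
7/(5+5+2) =7/12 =0.58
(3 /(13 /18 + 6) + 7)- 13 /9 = 6536 /1089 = 6.00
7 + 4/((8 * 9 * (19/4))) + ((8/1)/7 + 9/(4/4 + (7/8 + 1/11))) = 2636677/207081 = 12.73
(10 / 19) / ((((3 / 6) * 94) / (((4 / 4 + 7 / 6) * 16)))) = 1040 / 2679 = 0.39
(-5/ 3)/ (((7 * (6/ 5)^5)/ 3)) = -15625/ 54432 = -0.29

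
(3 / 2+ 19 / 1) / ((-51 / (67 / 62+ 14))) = -6.06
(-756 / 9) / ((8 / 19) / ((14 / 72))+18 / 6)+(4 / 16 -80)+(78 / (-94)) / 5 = -20703269 / 215260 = -96.18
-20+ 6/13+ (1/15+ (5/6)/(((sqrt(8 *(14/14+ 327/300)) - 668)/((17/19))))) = -402407214388/20664974655 - 425 *sqrt(418)/1271690748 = -19.47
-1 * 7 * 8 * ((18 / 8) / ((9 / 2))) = -28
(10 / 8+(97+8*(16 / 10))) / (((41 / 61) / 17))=2808.75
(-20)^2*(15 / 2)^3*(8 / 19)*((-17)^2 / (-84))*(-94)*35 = 15280875000 / 19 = 804256578.95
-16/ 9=-1.78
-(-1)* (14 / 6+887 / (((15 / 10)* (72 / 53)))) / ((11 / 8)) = 94526 / 297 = 318.27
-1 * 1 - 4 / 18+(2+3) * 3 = 13.78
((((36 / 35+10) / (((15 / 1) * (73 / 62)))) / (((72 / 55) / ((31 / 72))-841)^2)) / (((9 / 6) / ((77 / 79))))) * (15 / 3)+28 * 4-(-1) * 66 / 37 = 446035498531587281270 / 3920026847173710651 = 113.78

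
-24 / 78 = -4 / 13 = -0.31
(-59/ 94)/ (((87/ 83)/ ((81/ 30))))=-44073/ 27260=-1.62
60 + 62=122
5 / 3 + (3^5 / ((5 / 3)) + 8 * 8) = 3172 / 15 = 211.47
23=23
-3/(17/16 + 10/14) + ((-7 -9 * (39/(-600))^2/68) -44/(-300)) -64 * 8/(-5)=152409831163/1623840000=93.86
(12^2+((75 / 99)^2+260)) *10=4405810 / 1089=4045.74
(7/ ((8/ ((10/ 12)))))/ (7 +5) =35/ 576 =0.06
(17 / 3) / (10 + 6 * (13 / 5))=85 / 384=0.22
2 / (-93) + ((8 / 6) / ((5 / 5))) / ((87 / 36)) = 1430 / 2697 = 0.53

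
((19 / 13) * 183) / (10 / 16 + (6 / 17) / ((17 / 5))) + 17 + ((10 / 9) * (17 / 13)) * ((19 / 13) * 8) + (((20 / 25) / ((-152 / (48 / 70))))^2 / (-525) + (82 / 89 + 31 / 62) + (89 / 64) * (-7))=392.66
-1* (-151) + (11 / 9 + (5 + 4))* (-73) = -5357 / 9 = -595.22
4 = 4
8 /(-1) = -8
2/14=1/7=0.14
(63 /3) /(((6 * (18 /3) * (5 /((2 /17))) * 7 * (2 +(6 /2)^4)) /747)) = 3 /170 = 0.02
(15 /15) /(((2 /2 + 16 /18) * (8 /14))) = 63 /68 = 0.93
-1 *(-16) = 16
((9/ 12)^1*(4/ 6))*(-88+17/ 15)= -1303/ 30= -43.43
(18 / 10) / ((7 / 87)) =783 / 35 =22.37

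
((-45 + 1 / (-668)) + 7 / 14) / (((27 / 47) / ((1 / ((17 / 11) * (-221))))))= 569217 / 2509676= 0.23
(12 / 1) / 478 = 6 / 239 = 0.03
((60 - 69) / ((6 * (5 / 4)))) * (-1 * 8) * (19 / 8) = 114 / 5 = 22.80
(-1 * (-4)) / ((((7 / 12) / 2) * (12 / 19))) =152 / 7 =21.71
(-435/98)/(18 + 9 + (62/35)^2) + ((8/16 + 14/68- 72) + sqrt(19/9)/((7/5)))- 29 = -126078665/1255246 + 5 *sqrt(19)/21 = -99.40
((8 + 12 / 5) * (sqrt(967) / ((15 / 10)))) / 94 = 52 * sqrt(967) / 705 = 2.29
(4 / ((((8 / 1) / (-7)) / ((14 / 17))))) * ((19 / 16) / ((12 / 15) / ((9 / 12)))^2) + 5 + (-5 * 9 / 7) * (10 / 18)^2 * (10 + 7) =-31.74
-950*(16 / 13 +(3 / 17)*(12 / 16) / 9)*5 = -2614875 / 442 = -5916.01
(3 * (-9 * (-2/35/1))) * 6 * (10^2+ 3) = 33372/35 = 953.49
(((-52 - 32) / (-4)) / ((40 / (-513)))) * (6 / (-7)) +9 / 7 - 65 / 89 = 2883311 / 12460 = 231.41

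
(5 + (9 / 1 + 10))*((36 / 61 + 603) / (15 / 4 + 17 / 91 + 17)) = 321650784 / 464881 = 691.90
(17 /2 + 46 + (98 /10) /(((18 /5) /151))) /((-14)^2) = 2095 /882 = 2.38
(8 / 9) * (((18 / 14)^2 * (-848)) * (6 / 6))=-61056 / 49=-1246.04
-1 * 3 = -3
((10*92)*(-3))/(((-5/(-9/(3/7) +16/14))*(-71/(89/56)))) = 853599/3479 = 245.36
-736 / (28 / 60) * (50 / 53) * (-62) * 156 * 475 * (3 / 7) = 7607995200000 / 2597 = 2929532229.50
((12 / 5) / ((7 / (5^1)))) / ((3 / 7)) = 4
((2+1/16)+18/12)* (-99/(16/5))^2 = 13966425/4096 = 3409.77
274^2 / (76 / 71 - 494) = -2665198 / 17499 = -152.31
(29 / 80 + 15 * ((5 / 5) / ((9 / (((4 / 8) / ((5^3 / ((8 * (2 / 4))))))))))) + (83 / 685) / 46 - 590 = -2229426523 / 3781200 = -589.61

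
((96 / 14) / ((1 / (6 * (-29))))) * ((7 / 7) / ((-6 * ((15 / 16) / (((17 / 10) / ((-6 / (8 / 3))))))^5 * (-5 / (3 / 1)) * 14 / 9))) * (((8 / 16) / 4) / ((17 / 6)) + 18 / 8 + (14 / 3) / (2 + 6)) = 95413905299341312 / 1271514111328125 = 75.04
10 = 10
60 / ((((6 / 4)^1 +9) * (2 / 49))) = 140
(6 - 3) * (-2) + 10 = 4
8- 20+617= 605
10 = 10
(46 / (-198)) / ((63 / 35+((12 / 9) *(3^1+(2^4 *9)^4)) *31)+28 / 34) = -1955 / 149556234568257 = -0.00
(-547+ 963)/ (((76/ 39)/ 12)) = 48672/ 19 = 2561.68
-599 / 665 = -0.90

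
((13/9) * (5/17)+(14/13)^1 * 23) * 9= 50111/221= 226.75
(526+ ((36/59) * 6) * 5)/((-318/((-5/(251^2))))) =80285/591012381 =0.00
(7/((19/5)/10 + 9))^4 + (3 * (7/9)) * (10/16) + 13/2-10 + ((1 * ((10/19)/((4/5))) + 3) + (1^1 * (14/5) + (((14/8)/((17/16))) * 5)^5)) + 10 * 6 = 2475230888389549988693/65234699278109160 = 37943.47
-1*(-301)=301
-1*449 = -449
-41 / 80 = -0.51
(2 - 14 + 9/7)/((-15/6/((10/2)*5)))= 750/7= 107.14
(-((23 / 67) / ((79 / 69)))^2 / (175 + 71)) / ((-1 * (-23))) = -36501 / 2297299618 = -0.00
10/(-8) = -5/4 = -1.25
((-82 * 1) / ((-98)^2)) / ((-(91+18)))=41 / 523418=0.00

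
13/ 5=2.60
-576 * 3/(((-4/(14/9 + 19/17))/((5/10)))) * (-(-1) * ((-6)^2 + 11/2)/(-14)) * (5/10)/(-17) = 101841/2023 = 50.34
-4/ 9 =-0.44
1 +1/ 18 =19/ 18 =1.06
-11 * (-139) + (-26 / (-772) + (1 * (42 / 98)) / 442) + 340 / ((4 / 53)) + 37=1812634886 / 298571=6071.03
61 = 61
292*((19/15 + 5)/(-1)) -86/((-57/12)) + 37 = -505807/285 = -1774.76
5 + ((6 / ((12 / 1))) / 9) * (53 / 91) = 8243 / 1638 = 5.03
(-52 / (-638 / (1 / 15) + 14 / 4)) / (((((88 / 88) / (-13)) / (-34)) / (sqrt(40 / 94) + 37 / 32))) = 4.35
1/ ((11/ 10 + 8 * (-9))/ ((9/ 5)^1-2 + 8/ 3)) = -74/ 2127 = -0.03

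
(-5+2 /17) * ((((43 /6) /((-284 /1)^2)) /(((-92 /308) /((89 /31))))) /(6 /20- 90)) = -122291785 /2630806032816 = -0.00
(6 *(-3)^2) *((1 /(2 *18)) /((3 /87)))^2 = 841 /24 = 35.04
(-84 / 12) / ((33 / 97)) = -679 / 33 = -20.58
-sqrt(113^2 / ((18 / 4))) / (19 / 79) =-221.49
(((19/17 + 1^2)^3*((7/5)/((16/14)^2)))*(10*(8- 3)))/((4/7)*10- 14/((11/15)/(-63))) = 19253619/45715465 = 0.42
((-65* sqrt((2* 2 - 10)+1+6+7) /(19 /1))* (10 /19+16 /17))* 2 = -123240* sqrt(2) /6137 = -28.40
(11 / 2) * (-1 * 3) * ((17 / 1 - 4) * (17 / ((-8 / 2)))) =7293 / 8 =911.62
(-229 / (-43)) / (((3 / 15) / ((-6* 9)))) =-61830 / 43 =-1437.91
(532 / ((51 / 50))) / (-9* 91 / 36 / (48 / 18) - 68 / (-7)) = 1191680 / 2703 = 440.87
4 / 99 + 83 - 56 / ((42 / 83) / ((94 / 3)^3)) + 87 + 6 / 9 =-3033140668 / 891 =-3404198.28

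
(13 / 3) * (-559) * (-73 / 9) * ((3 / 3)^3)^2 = 530491 / 27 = 19647.81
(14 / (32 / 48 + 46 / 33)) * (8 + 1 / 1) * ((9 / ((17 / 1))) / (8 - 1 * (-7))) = 6237 / 2890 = 2.16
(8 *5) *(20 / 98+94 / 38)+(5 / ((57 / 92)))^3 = 5741434840 / 9074457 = 632.70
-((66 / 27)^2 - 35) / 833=2351 / 67473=0.03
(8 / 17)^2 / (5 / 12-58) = -768 / 199699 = -0.00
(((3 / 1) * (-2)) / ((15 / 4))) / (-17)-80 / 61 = -6312 / 5185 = -1.22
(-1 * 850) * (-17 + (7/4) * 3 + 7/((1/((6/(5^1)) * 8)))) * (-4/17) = 11090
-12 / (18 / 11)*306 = -2244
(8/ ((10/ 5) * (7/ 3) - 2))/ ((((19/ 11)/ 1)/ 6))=10.42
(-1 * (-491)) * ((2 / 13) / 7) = 982 / 91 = 10.79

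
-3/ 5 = -0.60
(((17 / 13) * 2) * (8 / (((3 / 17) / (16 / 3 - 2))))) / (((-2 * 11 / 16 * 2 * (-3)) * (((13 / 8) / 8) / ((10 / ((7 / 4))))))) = 473497600 / 351351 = 1347.65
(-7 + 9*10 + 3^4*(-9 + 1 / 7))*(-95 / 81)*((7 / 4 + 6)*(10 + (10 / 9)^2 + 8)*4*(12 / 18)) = 295783.67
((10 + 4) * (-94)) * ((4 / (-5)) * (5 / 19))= 5264 / 19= 277.05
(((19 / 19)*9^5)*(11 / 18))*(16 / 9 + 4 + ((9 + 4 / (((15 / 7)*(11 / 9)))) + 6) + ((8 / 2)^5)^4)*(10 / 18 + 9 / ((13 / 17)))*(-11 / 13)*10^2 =-6992749806822815763420 / 169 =-41377217791850980848.64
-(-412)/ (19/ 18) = 7416/ 19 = 390.32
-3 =-3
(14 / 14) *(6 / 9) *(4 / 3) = 8 / 9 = 0.89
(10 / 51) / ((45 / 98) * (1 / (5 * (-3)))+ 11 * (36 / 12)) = 0.01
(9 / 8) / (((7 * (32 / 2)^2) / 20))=0.01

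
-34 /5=-6.80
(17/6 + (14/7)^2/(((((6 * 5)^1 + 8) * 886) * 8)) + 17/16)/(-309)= -1573985/124840944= -0.01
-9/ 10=-0.90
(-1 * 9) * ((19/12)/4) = -57/16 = -3.56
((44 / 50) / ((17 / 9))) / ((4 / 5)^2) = 99 / 136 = 0.73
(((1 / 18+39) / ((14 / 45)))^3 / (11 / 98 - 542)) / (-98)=457143325 / 12271168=37.25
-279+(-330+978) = 369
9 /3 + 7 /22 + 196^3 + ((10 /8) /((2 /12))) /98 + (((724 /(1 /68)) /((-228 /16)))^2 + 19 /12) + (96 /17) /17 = 19703198667547441 /1012199958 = 19465717.73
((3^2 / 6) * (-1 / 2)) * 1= -3 / 4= -0.75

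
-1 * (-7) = 7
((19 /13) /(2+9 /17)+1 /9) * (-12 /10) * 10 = -13864 /1677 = -8.27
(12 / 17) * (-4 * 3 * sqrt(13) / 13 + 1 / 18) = 2 / 51 - 144 * sqrt(13) / 221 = -2.31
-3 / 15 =-1 / 5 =-0.20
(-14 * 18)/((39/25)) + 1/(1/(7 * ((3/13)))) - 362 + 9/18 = -13557/26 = -521.42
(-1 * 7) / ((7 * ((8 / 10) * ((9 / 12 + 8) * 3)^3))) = -16 / 231525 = -0.00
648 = 648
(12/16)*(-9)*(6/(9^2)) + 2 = 3/2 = 1.50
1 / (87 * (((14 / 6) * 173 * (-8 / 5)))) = -5 / 280952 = -0.00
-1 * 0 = 0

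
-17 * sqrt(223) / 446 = -0.57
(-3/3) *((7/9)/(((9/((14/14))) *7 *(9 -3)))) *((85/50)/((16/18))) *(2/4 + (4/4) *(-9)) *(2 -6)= -289/2160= -0.13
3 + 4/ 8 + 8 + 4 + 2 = 35/ 2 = 17.50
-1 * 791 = -791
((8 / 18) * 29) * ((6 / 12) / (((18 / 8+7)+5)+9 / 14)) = 1624 / 3753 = 0.43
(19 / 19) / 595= 1 / 595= 0.00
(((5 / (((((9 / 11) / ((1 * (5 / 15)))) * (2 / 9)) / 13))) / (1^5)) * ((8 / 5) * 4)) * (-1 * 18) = -13728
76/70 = 38/35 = 1.09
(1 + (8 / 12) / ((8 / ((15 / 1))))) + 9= 45 / 4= 11.25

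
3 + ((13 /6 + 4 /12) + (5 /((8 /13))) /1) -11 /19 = 1983 /152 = 13.05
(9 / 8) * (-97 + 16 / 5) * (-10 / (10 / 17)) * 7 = 502299 / 40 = 12557.48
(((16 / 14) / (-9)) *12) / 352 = -1 / 231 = -0.00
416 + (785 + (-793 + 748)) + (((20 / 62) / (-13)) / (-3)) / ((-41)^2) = 2349372334 / 2032329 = 1156.00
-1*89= -89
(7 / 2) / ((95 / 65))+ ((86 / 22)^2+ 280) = 1368713 / 4598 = 297.68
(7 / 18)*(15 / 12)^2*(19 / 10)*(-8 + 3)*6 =-3325 / 96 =-34.64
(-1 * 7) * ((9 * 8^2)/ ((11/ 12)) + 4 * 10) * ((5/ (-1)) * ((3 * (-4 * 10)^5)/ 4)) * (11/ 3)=-6587392000000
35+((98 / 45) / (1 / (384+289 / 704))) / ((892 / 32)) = 5742905 / 88308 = 65.03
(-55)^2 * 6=18150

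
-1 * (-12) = 12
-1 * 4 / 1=-4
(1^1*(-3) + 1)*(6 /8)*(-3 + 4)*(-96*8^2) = 9216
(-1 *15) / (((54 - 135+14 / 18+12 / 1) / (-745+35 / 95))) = -163.72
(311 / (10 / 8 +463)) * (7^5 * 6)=67553.82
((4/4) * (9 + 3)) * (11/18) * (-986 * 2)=-43384/3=-14461.33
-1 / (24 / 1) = -1 / 24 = -0.04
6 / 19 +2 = 44 / 19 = 2.32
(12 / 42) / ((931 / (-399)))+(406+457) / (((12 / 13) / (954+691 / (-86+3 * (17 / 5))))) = 196864690853 / 222852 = 883387.59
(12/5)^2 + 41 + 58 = 2619/25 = 104.76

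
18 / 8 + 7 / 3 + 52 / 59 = 3869 / 708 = 5.46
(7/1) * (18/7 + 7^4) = 16825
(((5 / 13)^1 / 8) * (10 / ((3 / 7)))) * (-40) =-1750 / 39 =-44.87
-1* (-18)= 18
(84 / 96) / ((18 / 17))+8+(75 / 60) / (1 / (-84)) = -96.17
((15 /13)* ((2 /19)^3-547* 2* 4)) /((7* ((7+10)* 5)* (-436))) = 22511232 /1156585157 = 0.02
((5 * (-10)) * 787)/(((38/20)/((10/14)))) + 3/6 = -3934867/266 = -14792.73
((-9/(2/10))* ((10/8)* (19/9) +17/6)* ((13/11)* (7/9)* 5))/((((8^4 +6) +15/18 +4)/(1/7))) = -64025/1626306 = -0.04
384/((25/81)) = 31104/25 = 1244.16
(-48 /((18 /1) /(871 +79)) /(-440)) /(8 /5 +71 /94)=2.44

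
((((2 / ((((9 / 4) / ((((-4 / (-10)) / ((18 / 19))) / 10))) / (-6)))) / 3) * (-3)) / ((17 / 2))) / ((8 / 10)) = 76 / 2295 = 0.03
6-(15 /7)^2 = 69 /49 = 1.41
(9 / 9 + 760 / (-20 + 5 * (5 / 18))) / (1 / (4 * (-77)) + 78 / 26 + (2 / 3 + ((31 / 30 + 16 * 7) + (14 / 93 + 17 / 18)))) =-0.34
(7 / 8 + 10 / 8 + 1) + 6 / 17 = 473 / 136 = 3.48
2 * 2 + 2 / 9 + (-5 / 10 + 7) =10.72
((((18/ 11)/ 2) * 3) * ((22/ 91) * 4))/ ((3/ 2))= 1.58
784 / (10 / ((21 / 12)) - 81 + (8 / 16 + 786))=10976 / 9957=1.10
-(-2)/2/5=1/5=0.20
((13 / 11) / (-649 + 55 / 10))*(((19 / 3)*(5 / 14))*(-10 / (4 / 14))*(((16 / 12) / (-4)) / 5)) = -95 / 9801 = -0.01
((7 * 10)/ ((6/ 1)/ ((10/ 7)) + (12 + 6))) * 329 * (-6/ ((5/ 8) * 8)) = -46060/ 37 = -1244.86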